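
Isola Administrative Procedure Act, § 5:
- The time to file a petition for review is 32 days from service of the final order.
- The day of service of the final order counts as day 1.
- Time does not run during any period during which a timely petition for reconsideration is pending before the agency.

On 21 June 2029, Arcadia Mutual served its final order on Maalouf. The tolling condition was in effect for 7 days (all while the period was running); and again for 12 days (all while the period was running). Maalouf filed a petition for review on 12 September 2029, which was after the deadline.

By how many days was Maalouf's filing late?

Counting 21 June 2029 as day 1, day 32 is July 22, 2029.
Tolling adds 7 days: July 22, 2029 + 7 days = July 29, 2029.
Tolling adds 12 days: July 29, 2029 + 12 days = August 10, 2029.
The deadline is August 10, 2029; from August 10, 2029 to September 12, 2029 is 33 days.

33 days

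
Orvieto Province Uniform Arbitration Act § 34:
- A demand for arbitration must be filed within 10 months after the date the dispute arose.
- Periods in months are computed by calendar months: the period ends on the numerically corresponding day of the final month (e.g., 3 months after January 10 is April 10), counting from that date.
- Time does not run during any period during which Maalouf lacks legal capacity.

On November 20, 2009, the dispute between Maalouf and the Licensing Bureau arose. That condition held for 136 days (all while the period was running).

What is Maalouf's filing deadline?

10 months after November 20, 2009 is September 20, 2010.
Tolling adds 136 days: September 20, 2010 + 136 days = February 3, 2011.

February 3, 2011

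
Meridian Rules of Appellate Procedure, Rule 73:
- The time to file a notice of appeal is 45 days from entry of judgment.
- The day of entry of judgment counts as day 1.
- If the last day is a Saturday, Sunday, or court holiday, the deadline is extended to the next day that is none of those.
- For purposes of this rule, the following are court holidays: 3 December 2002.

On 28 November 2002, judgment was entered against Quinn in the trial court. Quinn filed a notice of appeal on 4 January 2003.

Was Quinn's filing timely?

Yes

Counting 28 November 2002 as day 1, day 45 is January 11, 2003.
January 11, 2003 is Saturday; January 12, 2003 is Sunday. The next qualifying day is January 13, 2003.
The deadline is January 13, 2003; the filing on January 4, 2003 is on or before that date.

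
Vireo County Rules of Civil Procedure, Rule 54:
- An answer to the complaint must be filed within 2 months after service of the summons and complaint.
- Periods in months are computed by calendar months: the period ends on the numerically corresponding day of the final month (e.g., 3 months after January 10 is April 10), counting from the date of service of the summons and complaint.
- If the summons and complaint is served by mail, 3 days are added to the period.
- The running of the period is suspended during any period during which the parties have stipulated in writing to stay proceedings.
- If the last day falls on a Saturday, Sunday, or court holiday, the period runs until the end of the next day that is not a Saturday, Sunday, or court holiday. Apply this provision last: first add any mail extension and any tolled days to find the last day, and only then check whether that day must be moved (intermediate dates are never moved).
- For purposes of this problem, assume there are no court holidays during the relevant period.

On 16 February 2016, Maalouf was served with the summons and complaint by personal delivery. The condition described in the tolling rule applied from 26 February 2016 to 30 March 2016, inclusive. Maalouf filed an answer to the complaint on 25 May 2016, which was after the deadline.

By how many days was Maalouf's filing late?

2 months after 16 February 2016 is April 16, 2016.
Service was not by mail, so no mail extension applies.
From February 26, 2016 through March 30, 2016 inclusive is 34 days; tolling adds 34 days: April 16, 2016 + 34 days = May 20, 2016.
May 20, 2016 is a Friday and not a court holiday, so no extension applies.
The deadline is May 20, 2016; from May 20, 2016 to May 25, 2016 is 5 days.

5 days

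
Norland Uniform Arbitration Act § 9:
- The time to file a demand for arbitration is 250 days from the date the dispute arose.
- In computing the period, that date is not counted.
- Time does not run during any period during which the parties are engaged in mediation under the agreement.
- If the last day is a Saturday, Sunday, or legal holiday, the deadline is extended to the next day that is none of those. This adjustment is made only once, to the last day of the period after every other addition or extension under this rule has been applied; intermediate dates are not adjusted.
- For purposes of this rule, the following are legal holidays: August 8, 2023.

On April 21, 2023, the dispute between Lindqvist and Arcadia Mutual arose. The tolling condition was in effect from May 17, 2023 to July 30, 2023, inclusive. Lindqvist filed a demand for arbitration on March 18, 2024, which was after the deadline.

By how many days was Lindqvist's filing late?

250 days after April 21, 2023 is December 27, 2023.
From May 17, 2023 through July 30, 2023 inclusive is 75 days; tolling adds 75 days: December 27, 2023 + 75 days = March 11, 2024.
March 11, 2024 is a Monday and not a legal holiday, so no extension applies.
The deadline is March 11, 2024; from March 11, 2024 to March 18, 2024 is 7 days.

7 days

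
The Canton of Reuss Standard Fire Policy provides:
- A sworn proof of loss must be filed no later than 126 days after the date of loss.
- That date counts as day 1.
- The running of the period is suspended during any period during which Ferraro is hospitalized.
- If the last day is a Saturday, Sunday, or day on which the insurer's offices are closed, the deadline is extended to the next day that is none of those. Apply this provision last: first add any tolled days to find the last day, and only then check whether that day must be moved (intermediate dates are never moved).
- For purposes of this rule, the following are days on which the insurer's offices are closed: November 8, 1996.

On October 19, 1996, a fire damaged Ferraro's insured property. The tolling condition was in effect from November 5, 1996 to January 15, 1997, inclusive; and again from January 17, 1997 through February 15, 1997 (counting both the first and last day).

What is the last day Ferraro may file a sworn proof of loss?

Counting October 19, 1996 as day 1, day 126 is February 21, 1997.
From November 5, 1996 through January 15, 1997 inclusive is 72 days; tolling adds 72 days: February 21, 1997 + 72 days = May 4, 1997.
From January 17, 1997 through February 15, 1997 inclusive is 30 days; tolling adds 30 days: May 4, 1997 + 30 days = June 3, 1997.
June 3, 1997 is a Tuesday and not a day on which the insurer's offices are closed, so no extension applies.

June 3, 1997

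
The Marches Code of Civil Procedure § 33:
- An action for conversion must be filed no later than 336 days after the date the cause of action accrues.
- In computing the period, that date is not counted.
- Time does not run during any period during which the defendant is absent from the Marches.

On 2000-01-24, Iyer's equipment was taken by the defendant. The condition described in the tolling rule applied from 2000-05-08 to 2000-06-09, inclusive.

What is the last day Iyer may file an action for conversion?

336 days after 2000-01-24 is December 25, 2000.
From May 8, 2000 through June 9, 2000 inclusive is 33 days; tolling adds 33 days: December 25, 2000 + 33 days = January 27, 2001.

January 27, 2001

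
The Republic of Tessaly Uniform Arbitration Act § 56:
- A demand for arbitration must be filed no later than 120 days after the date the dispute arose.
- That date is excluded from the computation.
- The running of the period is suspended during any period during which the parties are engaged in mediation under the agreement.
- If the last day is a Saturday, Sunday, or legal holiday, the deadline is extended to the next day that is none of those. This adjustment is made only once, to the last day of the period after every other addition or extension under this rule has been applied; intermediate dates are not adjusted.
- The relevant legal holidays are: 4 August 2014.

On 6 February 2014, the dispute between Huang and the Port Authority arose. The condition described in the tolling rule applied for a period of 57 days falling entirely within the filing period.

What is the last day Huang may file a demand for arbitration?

120 days after 6 February 2014 is June 6, 2014.
Tolling adds 57 days: June 6, 2014 + 57 days = August 2, 2014.
August 2, 2014 is Saturday; August 3, 2014 is Sunday; August 4, 2014 is a listed holiday. The next qualifying day is August 5, 2014.

August 5, 2014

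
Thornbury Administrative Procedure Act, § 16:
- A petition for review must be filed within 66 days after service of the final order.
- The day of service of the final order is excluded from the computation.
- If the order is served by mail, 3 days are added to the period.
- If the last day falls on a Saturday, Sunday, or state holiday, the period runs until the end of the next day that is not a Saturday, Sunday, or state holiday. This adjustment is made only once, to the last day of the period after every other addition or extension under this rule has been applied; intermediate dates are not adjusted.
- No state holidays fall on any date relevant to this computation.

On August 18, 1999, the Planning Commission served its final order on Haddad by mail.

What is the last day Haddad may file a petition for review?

66 days after August 18, 1999 is October 23, 1999.
Service was by mail, adding 3 days: October 23, 1999 + 3 days = October 26, 1999.
October 26, 1999 is a Tuesday and not a state holiday, so no extension applies.

October 26, 1999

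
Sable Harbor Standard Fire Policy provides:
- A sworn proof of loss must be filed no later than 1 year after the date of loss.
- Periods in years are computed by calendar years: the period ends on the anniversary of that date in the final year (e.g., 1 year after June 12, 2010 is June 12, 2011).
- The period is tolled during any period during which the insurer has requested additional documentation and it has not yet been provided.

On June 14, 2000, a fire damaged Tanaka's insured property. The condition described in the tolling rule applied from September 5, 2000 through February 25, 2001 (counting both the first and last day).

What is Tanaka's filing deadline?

December 5, 2001

1 year after June 14, 2000 is June 14, 2001.
From September 5, 2000 through February 25, 2001 inclusive is 174 days; tolling adds 174 days: June 14, 2001 + 174 days = December 5, 2001.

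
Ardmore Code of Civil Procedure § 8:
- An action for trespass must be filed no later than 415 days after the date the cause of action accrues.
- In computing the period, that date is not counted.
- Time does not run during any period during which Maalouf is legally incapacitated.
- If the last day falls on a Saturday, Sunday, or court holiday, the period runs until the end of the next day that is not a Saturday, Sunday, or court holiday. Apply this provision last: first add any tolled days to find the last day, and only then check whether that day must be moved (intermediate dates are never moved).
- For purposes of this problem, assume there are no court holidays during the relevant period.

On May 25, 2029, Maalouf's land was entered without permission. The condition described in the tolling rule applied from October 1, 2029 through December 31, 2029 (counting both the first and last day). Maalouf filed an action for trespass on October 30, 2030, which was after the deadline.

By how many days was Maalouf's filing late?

415 days after May 25, 2029 is July 14, 2030.
From October 1, 2029 through December 31, 2029 inclusive is 92 days; tolling adds 92 days: July 14, 2030 + 92 days = October 14, 2030.
October 14, 2030 is a Monday and not a court holiday, so no extension applies.
The deadline is October 14, 2030; from October 14, 2030 to October 30, 2030 is 16 days.

16 days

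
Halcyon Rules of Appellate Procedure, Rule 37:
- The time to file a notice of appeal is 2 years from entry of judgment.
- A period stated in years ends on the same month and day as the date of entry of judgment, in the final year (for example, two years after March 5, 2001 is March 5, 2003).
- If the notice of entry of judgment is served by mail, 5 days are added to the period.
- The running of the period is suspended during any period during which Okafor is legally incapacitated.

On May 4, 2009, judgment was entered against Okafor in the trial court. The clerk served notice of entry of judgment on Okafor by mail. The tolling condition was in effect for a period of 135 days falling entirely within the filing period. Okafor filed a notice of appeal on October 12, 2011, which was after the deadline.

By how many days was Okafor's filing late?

21 days

2 years after May 4, 2009 is May 4, 2011.
Service was by mail, adding 5 days: May 4, 2011 + 5 days = May 9, 2011.
Tolling adds 135 days: May 9, 2011 + 135 days = September 21, 2011.
The deadline is September 21, 2011; from September 21, 2011 to October 12, 2011 is 21 days.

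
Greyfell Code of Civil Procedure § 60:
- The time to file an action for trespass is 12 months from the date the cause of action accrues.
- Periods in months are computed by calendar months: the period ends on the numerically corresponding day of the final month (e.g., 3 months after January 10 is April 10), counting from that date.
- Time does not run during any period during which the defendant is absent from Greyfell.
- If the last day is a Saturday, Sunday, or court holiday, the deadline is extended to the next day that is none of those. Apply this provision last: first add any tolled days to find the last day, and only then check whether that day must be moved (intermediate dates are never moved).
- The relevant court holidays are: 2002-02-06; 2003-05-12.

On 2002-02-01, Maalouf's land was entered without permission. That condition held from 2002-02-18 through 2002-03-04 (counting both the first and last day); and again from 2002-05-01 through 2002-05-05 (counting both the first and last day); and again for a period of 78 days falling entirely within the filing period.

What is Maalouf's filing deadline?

12 months after 2002-02-01 is February 1, 2003.
From February 18, 2002 through March 4, 2002 inclusive is 15 days; tolling adds 15 days: February 1, 2003 + 15 days = February 16, 2003.
From May 1, 2002 through May 5, 2002 inclusive is 5 days; tolling adds 5 days: February 16, 2003 + 5 days = February 21, 2003.
Tolling adds 78 days: February 21, 2003 + 78 days = May 10, 2003.
May 10, 2003 is Saturday; May 11, 2003 is Sunday; May 12, 2003 is a listed holiday. The next qualifying day is May 13, 2003.

May 13, 2003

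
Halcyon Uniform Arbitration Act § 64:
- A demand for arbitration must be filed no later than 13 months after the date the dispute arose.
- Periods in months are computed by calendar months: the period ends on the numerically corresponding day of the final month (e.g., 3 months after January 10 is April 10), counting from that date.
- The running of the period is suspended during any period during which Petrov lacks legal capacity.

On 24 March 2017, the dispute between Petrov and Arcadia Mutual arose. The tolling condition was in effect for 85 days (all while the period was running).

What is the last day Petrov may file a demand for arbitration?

13 months after 24 March 2017 is April 24, 2018.
Tolling adds 85 days: April 24, 2018 + 85 days = July 18, 2018.

July 18, 2018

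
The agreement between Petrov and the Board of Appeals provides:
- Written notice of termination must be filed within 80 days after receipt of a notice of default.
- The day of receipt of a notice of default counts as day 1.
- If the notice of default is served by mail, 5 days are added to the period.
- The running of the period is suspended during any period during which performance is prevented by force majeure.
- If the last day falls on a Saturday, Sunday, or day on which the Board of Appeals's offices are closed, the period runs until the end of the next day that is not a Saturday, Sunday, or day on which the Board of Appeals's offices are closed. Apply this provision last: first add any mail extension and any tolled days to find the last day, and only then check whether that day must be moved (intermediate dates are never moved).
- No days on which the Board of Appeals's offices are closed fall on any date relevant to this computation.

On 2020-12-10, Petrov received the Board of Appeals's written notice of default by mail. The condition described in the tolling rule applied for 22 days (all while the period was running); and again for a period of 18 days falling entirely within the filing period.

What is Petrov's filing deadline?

Counting 2020-12-10 as day 1, day 80 is February 27, 2021.
Service was by mail, adding 5 days: February 27, 2021 + 5 days = March 4, 2021.
Tolling adds 22 days: March 4, 2021 + 22 days = March 26, 2021.
Tolling adds 18 days: March 26, 2021 + 18 days = April 13, 2021.
April 13, 2021 is a Tuesday and not a day on which the Board of Appeals's offices are closed, so no extension applies.

April 13, 2021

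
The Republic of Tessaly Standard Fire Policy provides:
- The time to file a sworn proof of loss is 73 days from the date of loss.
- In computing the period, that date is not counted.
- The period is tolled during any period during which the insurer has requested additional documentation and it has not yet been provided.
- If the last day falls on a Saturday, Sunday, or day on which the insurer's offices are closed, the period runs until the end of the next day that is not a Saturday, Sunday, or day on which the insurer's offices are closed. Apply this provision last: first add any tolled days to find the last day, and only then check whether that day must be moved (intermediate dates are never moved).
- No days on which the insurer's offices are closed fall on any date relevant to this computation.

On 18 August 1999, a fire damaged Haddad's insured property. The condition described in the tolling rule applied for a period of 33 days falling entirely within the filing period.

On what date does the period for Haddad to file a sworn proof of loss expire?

December 2, 1999

73 days after 18 August 1999 is October 30, 1999.
Tolling adds 33 days: October 30, 1999 + 33 days = December 2, 1999.
December 2, 1999 is a Thursday and not a day on which the insurer's offices are closed, so no extension applies.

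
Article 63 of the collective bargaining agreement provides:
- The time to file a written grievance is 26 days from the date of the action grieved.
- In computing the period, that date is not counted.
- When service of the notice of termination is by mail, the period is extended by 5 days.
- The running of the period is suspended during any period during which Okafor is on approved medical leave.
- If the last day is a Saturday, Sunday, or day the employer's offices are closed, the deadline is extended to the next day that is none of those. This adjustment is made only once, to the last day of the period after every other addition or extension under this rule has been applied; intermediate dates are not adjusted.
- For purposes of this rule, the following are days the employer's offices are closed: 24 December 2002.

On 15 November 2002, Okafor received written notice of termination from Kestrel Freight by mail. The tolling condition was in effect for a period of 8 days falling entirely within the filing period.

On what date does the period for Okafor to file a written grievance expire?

26 days after 15 November 2002 is December 11, 2002.
Service was by mail, adding 5 days: December 11, 2002 + 5 days = December 16, 2002.
Tolling adds 8 days: December 16, 2002 + 8 days = December 24, 2002.
December 24, 2002 is a listed holiday. The next qualifying day is December 25, 2002.

December 25, 2002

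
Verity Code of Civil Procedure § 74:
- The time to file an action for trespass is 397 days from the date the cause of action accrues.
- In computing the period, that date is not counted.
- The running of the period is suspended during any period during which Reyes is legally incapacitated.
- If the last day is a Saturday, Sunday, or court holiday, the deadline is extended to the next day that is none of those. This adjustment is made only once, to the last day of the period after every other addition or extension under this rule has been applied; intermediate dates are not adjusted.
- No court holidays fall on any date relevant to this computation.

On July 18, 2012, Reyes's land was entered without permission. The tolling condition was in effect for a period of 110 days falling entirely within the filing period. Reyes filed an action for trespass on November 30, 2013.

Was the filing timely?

Yes

397 days after July 18, 2012 is August 19, 2013.
Tolling adds 110 days: August 19, 2013 + 110 days = December 7, 2013.
December 7, 2013 is Saturday; December 8, 2013 is Sunday. The next qualifying day is December 9, 2013.
The deadline is December 9, 2013; the filing on November 30, 2013 is on or before that date.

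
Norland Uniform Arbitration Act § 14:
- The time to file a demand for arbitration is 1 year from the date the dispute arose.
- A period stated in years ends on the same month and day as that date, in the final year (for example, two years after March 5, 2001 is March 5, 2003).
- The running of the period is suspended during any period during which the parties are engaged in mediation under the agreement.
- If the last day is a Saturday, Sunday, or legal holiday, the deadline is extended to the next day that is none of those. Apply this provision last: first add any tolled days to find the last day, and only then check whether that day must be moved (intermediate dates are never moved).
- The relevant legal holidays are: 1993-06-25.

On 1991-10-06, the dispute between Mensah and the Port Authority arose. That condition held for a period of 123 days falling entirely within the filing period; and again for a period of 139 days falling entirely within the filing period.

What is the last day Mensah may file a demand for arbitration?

June 28, 1993

1 year after 1991-10-06 is October 6, 1992.
Tolling adds 123 days: October 6, 1992 + 123 days = February 6, 1993.
Tolling adds 139 days: February 6, 1993 + 139 days = June 25, 1993.
June 25, 1993 is a listed holiday; June 26, 1993 is Saturday; June 27, 1993 is Sunday. The next qualifying day is June 28, 1993.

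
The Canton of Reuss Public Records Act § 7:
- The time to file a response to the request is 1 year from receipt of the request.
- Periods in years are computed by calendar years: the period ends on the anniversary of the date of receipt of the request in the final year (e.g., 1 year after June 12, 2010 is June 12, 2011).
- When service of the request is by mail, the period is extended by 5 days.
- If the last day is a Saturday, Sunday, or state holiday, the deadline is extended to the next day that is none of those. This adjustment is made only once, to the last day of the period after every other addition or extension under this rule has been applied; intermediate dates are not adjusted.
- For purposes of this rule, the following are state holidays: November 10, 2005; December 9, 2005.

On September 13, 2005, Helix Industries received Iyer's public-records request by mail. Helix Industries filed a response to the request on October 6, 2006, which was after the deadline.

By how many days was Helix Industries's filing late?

18 days

1 year after September 13, 2005 is September 13, 2006.
Service was by mail, adding 5 days: September 13, 2006 + 5 days = September 18, 2006.
September 18, 2006 is a Monday and not a state holiday, so no extension applies.
The deadline is September 18, 2006; from September 18, 2006 to October 6, 2006 is 18 days.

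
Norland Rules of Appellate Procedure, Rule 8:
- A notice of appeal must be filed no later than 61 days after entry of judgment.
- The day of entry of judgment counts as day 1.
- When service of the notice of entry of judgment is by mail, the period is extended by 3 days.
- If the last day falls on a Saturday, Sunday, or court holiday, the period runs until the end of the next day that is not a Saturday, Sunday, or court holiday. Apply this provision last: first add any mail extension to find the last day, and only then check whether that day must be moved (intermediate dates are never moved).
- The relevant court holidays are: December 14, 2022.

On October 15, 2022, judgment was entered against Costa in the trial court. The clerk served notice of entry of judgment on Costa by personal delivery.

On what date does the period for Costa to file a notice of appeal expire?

December 15, 2022

Counting October 15, 2022 as day 1, day 61 is December 14, 2022.
Service was not by mail, so no mail extension applies.
December 14, 2022 is a listed holiday. The next qualifying day is December 15, 2022.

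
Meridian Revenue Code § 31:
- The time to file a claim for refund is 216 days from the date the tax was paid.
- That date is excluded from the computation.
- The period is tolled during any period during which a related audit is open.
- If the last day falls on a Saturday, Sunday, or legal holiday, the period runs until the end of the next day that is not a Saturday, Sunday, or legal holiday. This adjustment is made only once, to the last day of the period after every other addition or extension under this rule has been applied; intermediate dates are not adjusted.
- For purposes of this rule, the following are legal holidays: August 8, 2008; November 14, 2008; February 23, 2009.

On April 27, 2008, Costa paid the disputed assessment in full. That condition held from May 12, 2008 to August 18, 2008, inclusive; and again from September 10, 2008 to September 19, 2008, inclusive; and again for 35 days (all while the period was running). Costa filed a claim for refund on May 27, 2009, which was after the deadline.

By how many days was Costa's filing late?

216 days after April 27, 2008 is November 29, 2008.
From May 12, 2008 through August 18, 2008 inclusive is 99 days; tolling adds 99 days: November 29, 2008 + 99 days = March 8, 2009.
From September 10, 2008 through September 19, 2008 inclusive is 10 days; tolling adds 10 days: March 8, 2009 + 10 days = March 18, 2009.
Tolling adds 35 days: March 18, 2009 + 35 days = April 22, 2009.
April 22, 2009 is a Wednesday and not a legal holiday, so no extension applies.
The deadline is April 22, 2009; from April 22, 2009 to May 27, 2009 is 35 days.

35 days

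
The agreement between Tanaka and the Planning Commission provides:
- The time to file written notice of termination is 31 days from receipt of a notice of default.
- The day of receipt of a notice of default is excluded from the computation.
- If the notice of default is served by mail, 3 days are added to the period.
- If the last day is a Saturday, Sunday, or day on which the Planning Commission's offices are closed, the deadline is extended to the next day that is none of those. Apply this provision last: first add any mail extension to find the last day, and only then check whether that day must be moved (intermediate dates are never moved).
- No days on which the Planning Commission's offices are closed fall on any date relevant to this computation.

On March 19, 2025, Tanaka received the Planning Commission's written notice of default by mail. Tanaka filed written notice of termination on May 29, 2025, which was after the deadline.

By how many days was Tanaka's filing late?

31 days after March 19, 2025 is April 19, 2025.
Service was by mail, adding 3 days: April 19, 2025 + 3 days = April 22, 2025.
April 22, 2025 is a Tuesday and not a day on which the Planning Commission's offices are closed, so no extension applies.
The deadline is April 22, 2025; from April 22, 2025 to May 29, 2025 is 37 days.

37 days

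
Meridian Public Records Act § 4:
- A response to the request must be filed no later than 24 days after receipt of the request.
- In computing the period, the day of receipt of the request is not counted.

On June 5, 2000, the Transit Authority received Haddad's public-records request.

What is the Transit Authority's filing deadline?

June 29, 2000

24 days after June 5, 2000 is June 29, 2000.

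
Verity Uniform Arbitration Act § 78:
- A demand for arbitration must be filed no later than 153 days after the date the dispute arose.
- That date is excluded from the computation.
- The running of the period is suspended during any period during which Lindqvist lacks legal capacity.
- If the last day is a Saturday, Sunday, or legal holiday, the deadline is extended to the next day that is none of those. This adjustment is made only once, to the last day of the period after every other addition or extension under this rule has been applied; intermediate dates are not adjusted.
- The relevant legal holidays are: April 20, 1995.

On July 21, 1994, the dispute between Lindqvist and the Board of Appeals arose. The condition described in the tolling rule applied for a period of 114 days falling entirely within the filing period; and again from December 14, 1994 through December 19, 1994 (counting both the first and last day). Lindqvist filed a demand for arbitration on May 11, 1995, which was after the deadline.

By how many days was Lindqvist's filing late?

153 days after July 21, 1994 is December 21, 1994.
Tolling adds 114 days: December 21, 1994 + 114 days = April 14, 1995.
From December 14, 1994 through December 19, 1994 inclusive is 6 days; tolling adds 6 days: April 14, 1995 + 6 days = April 20, 1995.
April 20, 1995 is a listed holiday. The next qualifying day is April 21, 1995.
The deadline is April 21, 1995; from April 21, 1995 to May 11, 1995 is 20 days.

20 days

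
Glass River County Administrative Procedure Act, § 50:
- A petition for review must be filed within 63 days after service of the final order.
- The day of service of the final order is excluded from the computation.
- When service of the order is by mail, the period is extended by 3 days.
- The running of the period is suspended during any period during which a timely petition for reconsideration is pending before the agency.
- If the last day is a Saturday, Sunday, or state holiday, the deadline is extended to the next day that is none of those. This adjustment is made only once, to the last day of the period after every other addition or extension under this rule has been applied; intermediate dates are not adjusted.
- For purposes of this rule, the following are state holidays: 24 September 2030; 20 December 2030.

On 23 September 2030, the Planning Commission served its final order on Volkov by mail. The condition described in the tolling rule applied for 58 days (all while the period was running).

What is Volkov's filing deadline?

January 27, 2031

63 days after 23 September 2030 is November 25, 2030.
Service was by mail, adding 3 days: November 25, 2030 + 3 days = November 28, 2030.
Tolling adds 58 days: November 28, 2030 + 58 days = January 25, 2031.
January 25, 2031 is Saturday; January 26, 2031 is Sunday. The next qualifying day is January 27, 2031.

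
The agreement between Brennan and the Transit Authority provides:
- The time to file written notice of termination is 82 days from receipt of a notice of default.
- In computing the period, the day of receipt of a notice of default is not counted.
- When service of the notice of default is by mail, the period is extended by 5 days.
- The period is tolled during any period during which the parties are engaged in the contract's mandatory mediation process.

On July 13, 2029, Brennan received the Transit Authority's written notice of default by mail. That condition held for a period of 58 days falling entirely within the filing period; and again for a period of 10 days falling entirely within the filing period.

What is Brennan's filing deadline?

December 15, 2029

82 days after July 13, 2029 is October 3, 2029.
Service was by mail, adding 5 days: October 3, 2029 + 5 days = October 8, 2029.
Tolling adds 58 days: October 8, 2029 + 58 days = December 5, 2029.
Tolling adds 10 days: December 5, 2029 + 10 days = December 15, 2029.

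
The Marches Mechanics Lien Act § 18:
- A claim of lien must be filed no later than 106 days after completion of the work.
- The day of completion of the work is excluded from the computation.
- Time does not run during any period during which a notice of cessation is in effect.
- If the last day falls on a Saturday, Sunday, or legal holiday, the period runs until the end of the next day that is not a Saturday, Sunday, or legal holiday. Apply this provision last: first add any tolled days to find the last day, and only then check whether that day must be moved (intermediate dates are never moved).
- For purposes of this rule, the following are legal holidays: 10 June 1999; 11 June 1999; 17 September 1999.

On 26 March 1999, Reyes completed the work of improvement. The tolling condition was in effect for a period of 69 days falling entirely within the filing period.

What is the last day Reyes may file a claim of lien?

September 20, 1999

106 days after 26 March 1999 is July 10, 1999.
Tolling adds 69 days: July 10, 1999 + 69 days = September 17, 1999.
September 17, 1999 is a listed holiday; September 18, 1999 is Saturday; September 19, 1999 is Sunday. The next qualifying day is September 20, 1999.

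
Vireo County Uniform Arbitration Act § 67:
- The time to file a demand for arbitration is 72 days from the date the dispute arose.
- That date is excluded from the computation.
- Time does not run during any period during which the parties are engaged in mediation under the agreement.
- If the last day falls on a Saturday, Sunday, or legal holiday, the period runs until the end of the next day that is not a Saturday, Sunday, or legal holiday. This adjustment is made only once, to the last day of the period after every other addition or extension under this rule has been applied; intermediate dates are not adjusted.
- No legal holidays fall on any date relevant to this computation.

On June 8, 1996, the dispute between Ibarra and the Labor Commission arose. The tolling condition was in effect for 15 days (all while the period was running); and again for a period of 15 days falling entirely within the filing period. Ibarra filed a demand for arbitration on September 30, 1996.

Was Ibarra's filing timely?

No

72 days after June 8, 1996 is August 19, 1996.
Tolling adds 15 days: August 19, 1996 + 15 days = September 3, 1996.
Tolling adds 15 days: September 3, 1996 + 15 days = September 18, 1996.
September 18, 1996 is a Wednesday and not a legal holiday, so no extension applies.
The deadline is September 18, 1996; the filing on September 30, 1996 is after that date.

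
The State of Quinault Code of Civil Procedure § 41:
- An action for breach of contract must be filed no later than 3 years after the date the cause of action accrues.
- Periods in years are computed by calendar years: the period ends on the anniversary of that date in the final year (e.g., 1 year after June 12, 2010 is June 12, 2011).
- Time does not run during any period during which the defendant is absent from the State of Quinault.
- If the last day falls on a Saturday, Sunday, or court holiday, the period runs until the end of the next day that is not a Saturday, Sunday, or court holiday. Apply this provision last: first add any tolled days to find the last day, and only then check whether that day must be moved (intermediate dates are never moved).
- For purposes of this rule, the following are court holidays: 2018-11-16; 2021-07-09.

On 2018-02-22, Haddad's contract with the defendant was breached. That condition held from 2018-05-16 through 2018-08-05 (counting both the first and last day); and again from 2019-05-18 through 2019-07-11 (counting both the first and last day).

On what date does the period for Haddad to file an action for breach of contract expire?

3 years after 2018-02-22 is February 22, 2021.
From May 16, 2018 through August 5, 2018 inclusive is 82 days; tolling adds 82 days: February 22, 2021 + 82 days = May 15, 2021.
From May 18, 2019 through July 11, 2019 inclusive is 55 days; tolling adds 55 days: May 15, 2021 + 55 days = July 9, 2021.
July 9, 2021 is a listed holiday; July 10, 2021 is Saturday; July 11, 2021 is Sunday. The next qualifying day is July 12, 2021.

July 12, 2021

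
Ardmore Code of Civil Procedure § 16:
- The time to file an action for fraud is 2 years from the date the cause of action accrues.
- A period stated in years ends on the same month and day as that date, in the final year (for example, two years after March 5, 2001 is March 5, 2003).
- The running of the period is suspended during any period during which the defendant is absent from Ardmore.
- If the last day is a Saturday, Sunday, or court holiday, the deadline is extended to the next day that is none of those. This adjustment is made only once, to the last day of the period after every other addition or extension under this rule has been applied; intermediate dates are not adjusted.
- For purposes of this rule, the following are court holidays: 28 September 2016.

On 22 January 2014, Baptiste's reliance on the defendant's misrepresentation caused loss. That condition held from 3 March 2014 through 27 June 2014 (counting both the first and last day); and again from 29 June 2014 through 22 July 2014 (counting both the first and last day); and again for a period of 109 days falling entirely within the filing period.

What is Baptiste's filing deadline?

2 years after 22 January 2014 is January 22, 2016.
From March 3, 2014 through June 27, 2014 inclusive is 117 days; tolling adds 117 days: January 22, 2016 + 117 days = May 18, 2016.
From June 29, 2014 through July 22, 2014 inclusive is 24 days; tolling adds 24 days: May 18, 2016 + 24 days = June 11, 2016.
Tolling adds 109 days: June 11, 2016 + 109 days = September 28, 2016.
September 28, 2016 is a listed holiday. The next qualifying day is September 29, 2016.

September 29, 2016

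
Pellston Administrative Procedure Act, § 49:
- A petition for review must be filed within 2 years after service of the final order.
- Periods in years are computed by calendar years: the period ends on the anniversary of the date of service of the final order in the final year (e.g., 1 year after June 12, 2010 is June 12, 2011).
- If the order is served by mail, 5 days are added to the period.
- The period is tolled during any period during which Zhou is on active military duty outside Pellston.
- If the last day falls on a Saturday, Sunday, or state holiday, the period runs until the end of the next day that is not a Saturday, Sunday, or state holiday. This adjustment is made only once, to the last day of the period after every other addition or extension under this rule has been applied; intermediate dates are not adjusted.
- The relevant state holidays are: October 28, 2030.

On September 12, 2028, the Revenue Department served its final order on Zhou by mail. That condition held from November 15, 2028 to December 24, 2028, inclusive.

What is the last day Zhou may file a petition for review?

October 29, 2030

2 years after September 12, 2028 is September 12, 2030.
Service was by mail, adding 5 days: September 12, 2030 + 5 days = September 17, 2030.
From November 15, 2028 through December 24, 2028 inclusive is 40 days; tolling adds 40 days: September 17, 2030 + 40 days = October 27, 2030.
October 27, 2030 is Sunday; October 28, 2030 is a listed holiday. The next qualifying day is October 29, 2030.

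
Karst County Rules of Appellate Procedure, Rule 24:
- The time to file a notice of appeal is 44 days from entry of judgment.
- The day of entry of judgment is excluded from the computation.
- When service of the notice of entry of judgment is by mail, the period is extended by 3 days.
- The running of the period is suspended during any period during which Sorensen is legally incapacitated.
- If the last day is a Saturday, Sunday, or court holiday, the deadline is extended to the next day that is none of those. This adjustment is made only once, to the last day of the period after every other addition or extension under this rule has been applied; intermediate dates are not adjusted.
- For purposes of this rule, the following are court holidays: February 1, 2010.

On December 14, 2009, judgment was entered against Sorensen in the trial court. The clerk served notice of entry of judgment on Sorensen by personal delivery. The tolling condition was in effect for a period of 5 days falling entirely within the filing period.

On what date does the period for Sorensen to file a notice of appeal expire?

44 days after December 14, 2009 is January 27, 2010.
Service was not by mail, so no mail extension applies.
Tolling adds 5 days: January 27, 2010 + 5 days = February 1, 2010.
February 1, 2010 is a listed holiday. The next qualifying day is February 2, 2010.

February 2, 2010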